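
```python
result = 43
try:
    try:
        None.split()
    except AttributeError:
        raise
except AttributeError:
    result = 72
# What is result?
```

Step-by-step execution trace:
1. Inner try: `None.split()` raises AttributeError.
2. Inner `except AttributeError` matches; bare `raise` re-raises the same AttributeError.
3. Outer `except AttributeError` matches → result = 72.
Result: 72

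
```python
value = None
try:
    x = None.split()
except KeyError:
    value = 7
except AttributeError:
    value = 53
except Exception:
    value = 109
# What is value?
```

Step-by-step execution trace:
1. `x = None.split()` raises AttributeError.
2. `except KeyError` does not match AttributeError; skipped.
3. `except AttributeError` matches → value = 53.
4. Remaining except clauses are skipped.
Result: 53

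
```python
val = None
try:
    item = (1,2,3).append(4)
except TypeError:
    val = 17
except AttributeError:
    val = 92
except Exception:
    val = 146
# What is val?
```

Step-by-step execution trace:
1. `item = (1,2,3).append(4)` raises AttributeError.
2. `except TypeError` does not match AttributeError; skipped.
3. `except AttributeError` matches → val = 92.
4. Remaining except clauses are skipped.
Result: 92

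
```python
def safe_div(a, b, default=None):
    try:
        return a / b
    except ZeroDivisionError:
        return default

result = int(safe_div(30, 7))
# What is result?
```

Step-by-step execution trace:
1. `safe_div(30, 7)` enters try: `return 30 / 7` → returns 4.285714285714286. No exception raised.
2. `except ZeroDivisionError` is skipped.
3. `int(4.285714285714286)` → 4 → result = 4.
Result: 4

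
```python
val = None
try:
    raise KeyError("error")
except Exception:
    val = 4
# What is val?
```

Step-by-step execution trace:
1. `raise KeyError(...)` raises KeyError.
2. `except Exception` matches (KeyError is a subclass of Exception) → val = 4.
Result: 4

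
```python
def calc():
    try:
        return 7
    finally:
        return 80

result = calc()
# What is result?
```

Step-by-step execution trace:
1. `calc()` enters try: `return 7` sets pending return value 7.
2. Before returning, `finally: return 80` runs and overrides the pending return.
3. calc() returns 80 → result = 80.
Result: 80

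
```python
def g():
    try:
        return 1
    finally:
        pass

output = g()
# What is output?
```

Step-by-step execution trace:
1. `g()` enters try: `return 1` sets pending return value 1.
2. Before returning, `finally: pass` runs (no effect).
3. g() returns 1 → output = 1.
Result: 1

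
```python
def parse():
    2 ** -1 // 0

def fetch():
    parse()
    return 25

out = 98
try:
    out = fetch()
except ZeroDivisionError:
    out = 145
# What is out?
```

Step-by-step execution trace:
1. out starts at 98.
2. try: `fetch()` calls `parse()`.
3. `parse()` evaluates `2 ** -1 // 0`, which raises ZeroDivisionError; it propagates through fetch (uncaught).
4. `return 25` in fetch is not reached; the assignment to out does not complete.
5. `except ZeroDivisionError` matches → out = 145.
Result: 145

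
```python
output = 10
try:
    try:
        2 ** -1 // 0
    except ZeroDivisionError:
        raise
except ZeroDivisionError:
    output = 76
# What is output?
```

Step-by-step execution trace:
1. Inner try: `2 ** -1 // 0` raises ZeroDivisionError.
2. Inner `except ZeroDivisionError` matches; bare `raise` re-raises the same ZeroDivisionError.
3. Outer `except ZeroDivisionError` matches → output = 76.
Result: 76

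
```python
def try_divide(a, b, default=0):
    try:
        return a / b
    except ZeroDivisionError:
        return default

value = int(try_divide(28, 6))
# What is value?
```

Step-by-step execution trace:
1. `try_divide(28, 6)` enters try: `return 28 / 6` → returns 4.666666666666667. No exception raised.
2. `except ZeroDivisionError` is skipped.
3. `int(4.666666666666667)` → 4 → value = 4.
Result: 4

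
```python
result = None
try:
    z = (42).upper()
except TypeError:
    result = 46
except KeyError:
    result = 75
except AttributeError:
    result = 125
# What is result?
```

Step-by-step execution trace:
1. `z = (42).upper()` raises AttributeError.
2. `except TypeError` does not match AttributeError; skipped.
3. `except KeyError` does not match AttributeError; skipped.
4. `except AttributeError` matches → result = 125.
Result: 125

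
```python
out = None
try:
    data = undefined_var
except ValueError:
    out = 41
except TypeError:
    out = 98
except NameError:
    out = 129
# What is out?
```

Step-by-step execution trace:
1. `data = undefined_var` raises NameError.
2. `except ValueError` does not match NameError; skipped.
3. `except TypeError` does not match NameError; skipped.
4. `except NameError` matches → out = 129.
Result: 129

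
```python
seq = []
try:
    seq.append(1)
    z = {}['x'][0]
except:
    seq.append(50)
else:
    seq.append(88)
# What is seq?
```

Step-by-step execution trace:
1. try: `seq.append(1)` → seq = [1].
2. `z = {}['x'][0]` raises KeyError.
3. bare `except` matches → `seq.append(50)` → seq = [1, 50].
4. `else` is skipped (an exception was raised).
Result: [1, 50]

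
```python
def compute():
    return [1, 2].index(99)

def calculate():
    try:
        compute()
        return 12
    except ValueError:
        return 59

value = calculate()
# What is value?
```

Step-by-step execution trace:
1. `calculate()` calls `compute()`.
2. `compute()` evaluates `[1, 2].index(99)`, which raises ValueError; it propagates to the caller.
3. `return 12` is not reached.
4. `except ValueError` in calculate matches → returns 59.
5. value = 59.
Result: 59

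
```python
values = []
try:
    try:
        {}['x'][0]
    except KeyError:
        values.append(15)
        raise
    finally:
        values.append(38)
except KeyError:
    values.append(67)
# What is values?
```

Step-by-step execution trace:
1. Inner try: `{}['x'][0]` raises KeyError.
2. Inner `except KeyError` matches → `values.append(15)` → values = [15].
3. bare `raise` re-raises KeyError.
4. Inner `finally` runs during unwinding: `values.append(38)` → values = [15, 38].
5. Outer `except KeyError` matches → `values.append(67)` → values = [15, 38, 67].
Result: [15, 38, 67]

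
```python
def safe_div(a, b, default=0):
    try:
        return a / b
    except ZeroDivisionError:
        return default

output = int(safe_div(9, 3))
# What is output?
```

Step-by-step execution trace:
1. `safe_div(9, 3)` enters try: `return 9 / 3` → returns 3.0. No exception raised.
2. `except ZeroDivisionError` is skipped.
3. `int(3.0)` → 3 → output = 3.
Result: 3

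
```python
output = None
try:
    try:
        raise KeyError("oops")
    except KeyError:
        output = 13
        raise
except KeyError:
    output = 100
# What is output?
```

Step-by-step execution trace:
1. Inner try: `raise KeyError("oops")` raises KeyError.
2. Inner `except KeyError` matches → output = 13.
3. bare `raise` re-raises the same KeyError.
4. Outer `except KeyError` matches → output = 100.
Result: 100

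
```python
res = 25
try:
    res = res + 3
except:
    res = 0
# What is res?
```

Step-by-step execution trace:
1. res starts at 25.
2. try: `res = res + 3` → res = 28. No exception raised.
3. `except` is skipped.
Result: 28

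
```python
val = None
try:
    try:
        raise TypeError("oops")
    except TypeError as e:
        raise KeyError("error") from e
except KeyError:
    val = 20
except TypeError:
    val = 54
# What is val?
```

Step-by-step execution trace:
1. Inner try raises TypeError; inner `except TypeError as e` catches it.
2. `raise KeyError(...) from e` raises KeyError (TypeError is attached as __cause__, but only KeyError is active).
3. Outer `except KeyError` matches → val = 20.
4. `except TypeError` is not reached.
Result: 20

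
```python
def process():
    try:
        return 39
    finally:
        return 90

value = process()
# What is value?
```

Step-by-step execution trace:
1. `process()` enters try: `return 39` sets pending return value 39.
2. Before returning, `finally: return 90` runs and overrides the pending return.
3. process() returns 90 → value = 90.
Result: 90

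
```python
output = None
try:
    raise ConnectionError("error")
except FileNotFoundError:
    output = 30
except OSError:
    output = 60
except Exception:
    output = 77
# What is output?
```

Step-by-step execution trace:
1. `raise ConnectionError(...)` raises ConnectionError.
2. `except FileNotFoundError` does not match (ConnectionError is not a subclass of FileNotFoundError); skipped.
3. `except OSError` matches (ConnectionError is a subclass of OSError) → output = 60.
4. `except Exception` is not reached.
Result: 60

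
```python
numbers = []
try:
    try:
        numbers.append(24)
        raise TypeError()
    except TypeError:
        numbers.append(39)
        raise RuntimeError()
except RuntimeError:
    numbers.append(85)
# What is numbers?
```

Step-by-step execution trace:
1. Inner try: `numbers.append(24)` → numbers = [24].
2. `raise TypeError()` raises TypeError.
3. Inner `except TypeError` matches → `numbers.append(39)` → numbers = [24, 39].
4. `raise RuntimeError()` raises RuntimeError; propagates to outer try.
5. Outer `except RuntimeError` matches → `numbers.append(85)` → numbers = [24, 39, 85].
Result: [24, 39, 85]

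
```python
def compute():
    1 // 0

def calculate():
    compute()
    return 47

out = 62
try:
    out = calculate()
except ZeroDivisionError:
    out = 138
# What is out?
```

Step-by-step execution trace:
1. out starts at 62.
2. try: `calculate()` calls `compute()`.
3. `compute()` evaluates `1 // 0`, which raises ZeroDivisionError; it propagates through calculate (uncaught).
4. `return 47` in calculate is not reached; the assignment to out does not complete.
5. `except ZeroDivisionError` matches → out = 138.
Result: 138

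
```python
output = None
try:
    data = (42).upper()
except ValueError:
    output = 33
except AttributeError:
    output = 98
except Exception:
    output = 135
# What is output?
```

Step-by-step execution trace:
1. `data = (42).upper()` raises AttributeError.
2. `except ValueError` does not match AttributeError; skipped.
3. `except AttributeError` matches → output = 98.
4. Remaining except clauses are skipped.
Result: 98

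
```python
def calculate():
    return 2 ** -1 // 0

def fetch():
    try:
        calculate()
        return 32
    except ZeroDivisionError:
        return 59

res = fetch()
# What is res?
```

Step-by-step execution trace:
1. `fetch()` calls `calculate()`.
2. `calculate()` evaluates `2 ** -1 // 0`, which raises ZeroDivisionError; it propagates to the caller.
3. `return 32` is not reached.
4. `except ZeroDivisionError` in fetch matches → returns 59.
5. res = 59.
Result: 59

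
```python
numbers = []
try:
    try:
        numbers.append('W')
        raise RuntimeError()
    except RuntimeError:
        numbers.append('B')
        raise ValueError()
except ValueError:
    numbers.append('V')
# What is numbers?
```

Step-by-step execution trace:
1. Inner try: `numbers.append('W')` → numbers = ['W'].
2. `raise RuntimeError()` raises RuntimeError.
3. Inner `except RuntimeError` matches → `numbers.append('B')` → numbers = ['W', 'B'].
4. `raise ValueError()` raises ValueError; propagates to outer try.
5. Outer `except ValueError` matches → `numbers.append('V')` → numbers = ['W', 'B', 'V'].
Result: ['W', 'B', 'V']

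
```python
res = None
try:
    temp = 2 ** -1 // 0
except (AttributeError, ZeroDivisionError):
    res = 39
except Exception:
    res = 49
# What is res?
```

Step-by-step execution trace:
1. `temp = 2 ** -1 // 0` raises ZeroDivisionError.
2. `except (AttributeError, ZeroDivisionError)` matches (ZeroDivisionError is in the tuple) → res = 39.
3. `except Exception` is not reached.
Result: 39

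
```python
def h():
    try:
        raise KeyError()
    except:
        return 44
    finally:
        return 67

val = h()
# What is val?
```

Step-by-step execution trace:
1. `h()` enters try: `raise KeyError()` raises KeyError.
2. bare `except` matches → `return 44` sets pending return value 44.
3. Before returning, `finally: return 67` runs and overrides the pending return.
4. h() returns 67 → val = 67.
Result: 67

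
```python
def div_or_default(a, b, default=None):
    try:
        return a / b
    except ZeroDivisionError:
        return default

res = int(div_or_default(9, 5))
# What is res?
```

Step-by-step execution trace:
1. `div_or_default(9, 5)` enters try: `return 9 / 5` → returns 1.8. No exception raised.
2. `except ZeroDivisionError` is skipped.
3. `int(1.8)` → 1 → res = 1.
Result: 1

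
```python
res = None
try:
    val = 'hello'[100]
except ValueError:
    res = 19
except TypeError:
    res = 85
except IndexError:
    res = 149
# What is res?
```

Step-by-step execution trace:
1. `val = 'hello'[100]` raises IndexError.
2. `except ValueError` does not match IndexError; skipped.
3. `except TypeError` does not match IndexError; skipped.
4. `except IndexError` matches → res = 149.
Result: 149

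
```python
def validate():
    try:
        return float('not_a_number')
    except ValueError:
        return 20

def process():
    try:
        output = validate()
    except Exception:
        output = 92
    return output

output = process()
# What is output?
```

Step-by-step execution trace:
1. `process()` calls `validate()`.
2. In validate: `float('not_a_number')` raises ValueError; `except ValueError` catches it → returns 20.
3. In process: `output = validate()` → output = 20. No exception reaches process.
4. `except Exception` is skipped; process returns 20.
5. output = 20.
Result: 20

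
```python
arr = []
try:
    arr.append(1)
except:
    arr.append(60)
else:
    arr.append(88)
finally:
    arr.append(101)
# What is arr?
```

Step-by-step execution trace:
1. try: `arr.append(1)` → arr = [1]. No exception raised.
2. `except` is skipped.
3. `else` runs: `arr.append(88)` → arr = [1, 88].
4. `finally` always runs: `arr.append(101)` → arr = [1, 88, 101].
Result: [1, 88, 101]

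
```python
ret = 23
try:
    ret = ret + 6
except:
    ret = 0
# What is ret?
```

Step-by-step execution trace:
1. ret starts at 23.
2. try: `ret = ret + 6` → ret = 29. No exception raised.
3. `except` is skipped.
Result: 29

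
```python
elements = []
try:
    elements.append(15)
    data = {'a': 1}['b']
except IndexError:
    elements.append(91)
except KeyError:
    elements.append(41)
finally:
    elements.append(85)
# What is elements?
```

Step-by-step execution trace:
1. try: `elements.append(15)` → elements = [15].
2. `data = {'a': 1}['b']` raises KeyError.
3. `except IndexError` does not match KeyError; skipped.
4. `except KeyError` matches → `elements.append(41)` → elements = [15, 41].
5. finally always runs: `elements.append(85)` → elements = [15, 41, 85].
Result: [15, 41, 85]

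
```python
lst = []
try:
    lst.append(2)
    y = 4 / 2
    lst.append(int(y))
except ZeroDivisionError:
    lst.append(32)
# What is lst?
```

Step-by-step execution trace:
1. try: `lst.append(2)` → lst = [2].
2. `y = 4 / 2` → y = 2.0. No exception raised.
3. `lst.append(int(y))` → lst = [2, 2].
4. `except ZeroDivisionError` is skipped (no exception was raised).
Result: [2, 2]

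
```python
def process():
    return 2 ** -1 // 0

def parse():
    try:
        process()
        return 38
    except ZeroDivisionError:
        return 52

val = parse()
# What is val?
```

Step-by-step execution trace:
1. `parse()` calls `process()`.
2. `process()` evaluates `2 ** -1 // 0`, which raises ZeroDivisionError; it propagates to the caller.
3. `return 38` is not reached.
4. `except ZeroDivisionError` in parse matches → returns 52.
5. val = 52.
Result: 52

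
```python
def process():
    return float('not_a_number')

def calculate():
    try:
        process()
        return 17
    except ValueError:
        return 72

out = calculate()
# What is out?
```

Step-by-step execution trace:
1. `calculate()` calls `process()`.
2. `process()` evaluates `float('not_a_number')`, which raises ValueError; it propagates to the caller.
3. `return 17` is not reached.
4. `except ValueError` in calculate matches → returns 72.
5. out = 72.
Result: 72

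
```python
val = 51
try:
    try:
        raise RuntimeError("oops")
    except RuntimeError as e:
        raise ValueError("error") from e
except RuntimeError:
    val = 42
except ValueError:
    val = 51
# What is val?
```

Step-by-step execution trace:
1. Inner try raises RuntimeError; inner `except RuntimeError as e` catches it.
2. `raise ValueError(...) from e` raises ValueError (RuntimeError is attached as __cause__, but only ValueError is active).
3. Outer `except RuntimeError` does not match ValueError; skipped.
4. Outer `except ValueError` matches → val = 51.
Result: 51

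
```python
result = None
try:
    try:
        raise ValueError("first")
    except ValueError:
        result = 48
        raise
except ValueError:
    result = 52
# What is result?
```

Step-by-step execution trace:
1. Inner try: `raise ValueError("first")` raises ValueError.
2. Inner `except ValueError` matches → result = 48.
3. bare `raise` re-raises the same ValueError.
4. Outer `except ValueError` matches → result = 52.
Result: 52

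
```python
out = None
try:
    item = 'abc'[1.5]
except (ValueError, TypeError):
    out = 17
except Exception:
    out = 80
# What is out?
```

Step-by-step execution trace:
1. `item = 'abc'[1.5]` raises TypeError.
2. `except (ValueError, TypeError)` matches (TypeError is in the tuple) → out = 17.
3. `except Exception` is not reached.
Result: 17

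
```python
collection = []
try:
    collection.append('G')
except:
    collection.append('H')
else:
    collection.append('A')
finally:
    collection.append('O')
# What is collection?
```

Step-by-step execution trace:
1. try: `collection.append('G')` → collection = ['G']. No exception raised.
2. `except` is skipped.
3. `else` runs: `collection.append('A')` → collection = ['G', 'A'].
4. `finally` always runs: `collection.append('O')` → collection = ['G', 'A', 'O'].
Result: ['G', 'A', 'O']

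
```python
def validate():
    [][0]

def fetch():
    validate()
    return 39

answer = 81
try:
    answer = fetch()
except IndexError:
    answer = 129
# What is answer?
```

Step-by-step execution trace:
1. answer starts at 81.
2. try: `fetch()` calls `validate()`.
3. `validate()` evaluates `[][0]`, which raises IndexError; it propagates through fetch (uncaught).
4. `return 39` in fetch is not reached; the assignment to answer does not complete.
5. `except IndexError` matches → answer = 129.
Result: 129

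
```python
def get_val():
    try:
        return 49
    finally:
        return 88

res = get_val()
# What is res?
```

Step-by-step execution trace:
1. `get_val()` enters try: `return 49` sets pending return value 49.
2. Before returning, `finally: return 88` runs and overrides the pending return.
3. get_val() returns 88 → res = 88.
Result: 88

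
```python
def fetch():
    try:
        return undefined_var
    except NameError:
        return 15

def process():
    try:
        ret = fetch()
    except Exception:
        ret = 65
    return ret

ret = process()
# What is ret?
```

Step-by-step execution trace:
1. `process()` calls `fetch()`.
2. In fetch: `undefined_var` raises NameError; `except NameError` catches it → returns 15.
3. In process: `ret = fetch()` → ret = 15. No exception reaches process.
4. `except Exception` is skipped; process returns 15.
5. ret = 15.
Result: 15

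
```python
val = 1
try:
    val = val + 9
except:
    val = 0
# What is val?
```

Step-by-step execution trace:
1. val starts at 1.
2. try: `val = val + 9` → val = 10. No exception raised.
3. `except` is skipped.
Result: 10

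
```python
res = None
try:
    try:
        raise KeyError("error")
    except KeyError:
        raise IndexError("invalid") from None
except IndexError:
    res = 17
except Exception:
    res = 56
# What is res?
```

Step-by-step execution trace:
1. Inner try raises KeyError; inner `except KeyError` catches it.
2. `raise IndexError(...) from None` raises IndexError (from None suppresses __context__, but the active exception is still IndexError).
3. Outer `except IndexError` matches → res = 17.
4. `except Exception` is not reached.
Result: 17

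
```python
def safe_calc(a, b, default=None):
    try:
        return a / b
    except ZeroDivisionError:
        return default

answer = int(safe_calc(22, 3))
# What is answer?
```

Step-by-step execution trace:
1. `safe_calc(22, 3)` enters try: `return 22 / 3` → returns 7.333333333333333. No exception raised.
2. `except ZeroDivisionError` is skipped.
3. `int(7.333333333333333)` → 7 → answer = 7.
Result: 7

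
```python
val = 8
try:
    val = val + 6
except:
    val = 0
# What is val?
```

Step-by-step execution trace:
1. val starts at 8.
2. try: `val = val + 6` → val = 14. No exception raised.
3. `except` is skipped.
Result: 14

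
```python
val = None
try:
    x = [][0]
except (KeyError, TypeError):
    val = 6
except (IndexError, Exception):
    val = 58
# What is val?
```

Step-by-step execution trace:
1. `x = [][0]` raises IndexError.
2. `except (KeyError, TypeError)` does not match IndexError; skipped.
3. `except (IndexError, Exception)` matches (IndexError is in the tuple) → val = 58.
Result: 58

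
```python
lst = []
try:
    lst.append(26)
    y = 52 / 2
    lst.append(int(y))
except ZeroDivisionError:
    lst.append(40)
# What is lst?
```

Step-by-step execution trace:
1. try: `lst.append(26)` → lst = [26].
2. `y = 52 / 2` → y = 26.0. No exception raised.
3. `lst.append(int(y))` → lst = [26, 26].
4. `except ZeroDivisionError` is skipped (no exception was raised).
Result: [26, 26]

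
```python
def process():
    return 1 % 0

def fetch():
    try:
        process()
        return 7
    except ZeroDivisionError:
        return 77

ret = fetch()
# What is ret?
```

Step-by-step execution trace:
1. `fetch()` calls `process()`.
2. `process()` evaluates `1 % 0`, which raises ZeroDivisionError; it propagates to the caller.
3. `return 7` is not reached.
4. `except ZeroDivisionError` in fetch matches → returns 77.
5. ret = 77.
Result: 77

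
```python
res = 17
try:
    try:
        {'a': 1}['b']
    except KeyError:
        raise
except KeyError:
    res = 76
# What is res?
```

Step-by-step execution trace:
1. Inner try: `{'a': 1}['b']` raises KeyError.
2. Inner `except KeyError` matches; bare `raise` re-raises the same KeyError.
3. Outer `except KeyError` matches → res = 76.
Result: 76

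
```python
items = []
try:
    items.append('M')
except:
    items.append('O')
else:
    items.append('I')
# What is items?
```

Step-by-step execution trace:
1. try: `items.append('M')` → items = ['M']. No exception raised.
2. `except` is skipped.
3. `else` runs (try completed without exception): `items.append('I')` → items = ['M', 'I'].
Result: ['M', 'I']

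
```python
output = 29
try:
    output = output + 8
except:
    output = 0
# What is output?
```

Step-by-step execution trace:
1. output starts at 29.
2. try: `output = output + 8` → output = 37. No exception raised.
3. `except` is skipped.
Result: 37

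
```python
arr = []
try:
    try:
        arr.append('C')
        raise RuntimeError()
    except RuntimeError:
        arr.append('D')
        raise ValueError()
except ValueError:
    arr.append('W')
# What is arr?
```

Step-by-step execution trace:
1. Inner try: `arr.append('C')` → arr = ['C'].
2. `raise RuntimeError()` raises RuntimeError.
3. Inner `except RuntimeError` matches → `arr.append('D')` → arr = ['C', 'D'].
4. `raise ValueError()` raises ValueError; propagates to outer try.
5. Outer `except ValueError` matches → `arr.append('W')` → arr = ['C', 'D', 'W'].
Result: ['C', 'D', 'W']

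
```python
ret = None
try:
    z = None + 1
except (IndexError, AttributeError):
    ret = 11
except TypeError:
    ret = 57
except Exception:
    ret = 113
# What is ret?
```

Step-by-step execution trace:
1. `z = None + 1` raises TypeError.
2. `except (IndexError, AttributeError)` does not match TypeError; skipped.
3. `except TypeError` matches (exact type match) → ret = 57.
4. `except Exception` is not reached.
Result: 57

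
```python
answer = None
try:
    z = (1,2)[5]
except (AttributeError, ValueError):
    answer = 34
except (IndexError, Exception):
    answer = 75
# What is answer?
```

Step-by-step execution trace:
1. `z = (1,2)[5]` raises IndexError.
2. `except (AttributeError, ValueError)` does not match IndexError; skipped.
3. `except (IndexError, Exception)` matches (IndexError is in the tuple) → answer = 75.
Result: 75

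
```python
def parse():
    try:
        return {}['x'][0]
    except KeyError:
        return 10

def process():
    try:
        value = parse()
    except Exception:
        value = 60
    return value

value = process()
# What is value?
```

Step-by-step execution trace:
1. `process()` calls `parse()`.
2. In parse: `{}['x'][0]` raises KeyError; `except KeyError` catches it → returns 10.
3. In process: `value = parse()` → value = 10. No exception reaches process.
4. `except Exception` is skipped; process returns 10.
5. value = 10.
Result: 10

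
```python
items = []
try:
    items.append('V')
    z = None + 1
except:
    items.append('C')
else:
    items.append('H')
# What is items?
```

Step-by-step execution trace:
1. try: `items.append('V')` → items = ['V'].
2. `z = None + 1` raises TypeError.
3. bare `except` matches → `items.append('C')` → items = ['V', 'C'].
4. `else` is skipped (an exception was raised).
Result: ['V', 'C']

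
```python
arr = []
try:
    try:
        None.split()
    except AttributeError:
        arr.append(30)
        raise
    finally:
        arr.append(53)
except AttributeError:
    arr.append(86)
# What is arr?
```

Step-by-step execution trace:
1. Inner try: `None.split()` raises AttributeError.
2. Inner `except AttributeError` matches → `arr.append(30)` → arr = [30].
3. bare `raise` re-raises AttributeError.
4. Inner `finally` runs during unwinding: `arr.append(53)` → arr = [30, 53].
5. Outer `except AttributeError` matches → `arr.append(86)` → arr = [30, 53, 86].
Result: [30, 53, 86]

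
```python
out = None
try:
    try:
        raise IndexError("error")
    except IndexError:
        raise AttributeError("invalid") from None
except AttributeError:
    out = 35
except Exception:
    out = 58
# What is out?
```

Step-by-step execution trace:
1. Inner try raises IndexError; inner `except IndexError` catches it.
2. `raise AttributeError(...) from None` raises AttributeError (from None suppresses __context__, but the active exception is still AttributeError).
3. Outer `except AttributeError` matches → out = 35.
4. `except Exception` is not reached.
Result: 35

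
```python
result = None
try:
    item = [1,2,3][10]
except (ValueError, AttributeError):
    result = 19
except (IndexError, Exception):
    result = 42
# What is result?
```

Step-by-step execution trace:
1. `item = [1,2,3][10]` raises IndexError.
2. `except (ValueError, AttributeError)` does not match IndexError; skipped.
3. `except (IndexError, Exception)` matches (IndexError is in the tuple) → result = 42.
Result: 42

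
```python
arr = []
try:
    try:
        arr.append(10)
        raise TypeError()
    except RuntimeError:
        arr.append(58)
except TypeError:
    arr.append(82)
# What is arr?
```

Step-by-step execution trace:
1. Inner try: `arr.append(10)` → arr = [10].
2. `raise TypeError()` raises TypeError.
3. Inner `except RuntimeError` does not match TypeError; exception propagates to outer try.
4. Outer `except TypeError` matches → `arr.append(82)` → arr = [10, 82].
Result: [10, 82]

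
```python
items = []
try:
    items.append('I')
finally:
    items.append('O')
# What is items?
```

Step-by-step execution trace:
1. try: `items.append('I')` → items = ['I'].
2. The try body completes without raising.
3. finally always runs: `items.append('O')` → items = ['I', 'O'].
Result: ['I', 'O']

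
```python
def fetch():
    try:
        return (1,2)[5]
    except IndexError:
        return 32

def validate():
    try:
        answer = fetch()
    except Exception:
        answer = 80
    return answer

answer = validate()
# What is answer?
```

Step-by-step execution trace:
1. `validate()` calls `fetch()`.
2. In fetch: `(1,2)[5]` raises IndexError; `except IndexError` catches it → returns 32.
3. In validate: `answer = fetch()` → answer = 32. No exception reaches validate.
4. `except Exception` is skipped; validate returns 32.
5. answer = 32.
Result: 32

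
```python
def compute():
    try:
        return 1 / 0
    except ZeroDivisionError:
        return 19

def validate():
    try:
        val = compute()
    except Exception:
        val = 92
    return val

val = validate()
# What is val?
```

Step-by-step execution trace:
1. `validate()` calls `compute()`.
2. In compute: `1 / 0` raises ZeroDivisionError; `except ZeroDivisionError` catches it → returns 19.
3. In validate: `val = compute()` → val = 19. No exception reaches validate.
4. `except Exception` is skipped; validate returns 19.
5. val = 19.
Result: 19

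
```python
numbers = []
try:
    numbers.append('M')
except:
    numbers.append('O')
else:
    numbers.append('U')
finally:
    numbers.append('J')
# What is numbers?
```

Step-by-step execution trace:
1. try: `numbers.append('M')` → numbers = ['M']. No exception raised.
2. `except` is skipped.
3. `else` runs: `numbers.append('U')` → numbers = ['M', 'U'].
4. `finally` always runs: `numbers.append('J')` → numbers = ['M', 'U', 'J'].
Result: ['M', 'U', 'J']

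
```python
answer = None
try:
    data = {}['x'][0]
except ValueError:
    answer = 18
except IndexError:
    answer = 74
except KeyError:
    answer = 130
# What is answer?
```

Step-by-step execution trace:
1. `data = {}['x'][0]` raises KeyError.
2. `except ValueError` does not match KeyError; skipped.
3. `except IndexError` does not match KeyError; skipped.
4. `except KeyError` matches → answer = 130.
Result: 130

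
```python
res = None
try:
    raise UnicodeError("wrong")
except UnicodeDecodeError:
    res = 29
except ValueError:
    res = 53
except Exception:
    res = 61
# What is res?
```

Step-by-step execution trace:
1. `raise UnicodeError(...)` raises UnicodeError.
2. `except UnicodeDecodeError` does not match (UnicodeError is not a subclass of UnicodeDecodeError); skipped.
3. `except ValueError` matches (UnicodeError is a subclass of ValueError) → res = 53.
4. `except Exception` is not reached.
Result: 53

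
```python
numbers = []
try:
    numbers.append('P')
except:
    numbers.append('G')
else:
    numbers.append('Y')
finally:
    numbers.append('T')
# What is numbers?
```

Step-by-step execution trace:
1. try: `numbers.append('P')` → numbers = ['P']. No exception raised.
2. `except` is skipped.
3. `else` runs: `numbers.append('Y')` → numbers = ['P', 'Y'].
4. `finally` always runs: `numbers.append('T')` → numbers = ['P', 'Y', 'T'].
Result: ['P', 'Y', 'T']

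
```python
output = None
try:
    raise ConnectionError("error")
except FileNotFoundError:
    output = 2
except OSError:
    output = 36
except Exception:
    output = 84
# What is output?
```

Step-by-step execution trace:
1. `raise ConnectionError(...)` raises ConnectionError.
2. `except FileNotFoundError` does not match (ConnectionError is not a subclass of FileNotFoundError); skipped.
3. `except OSError` matches (ConnectionError is a subclass of OSError) → output = 36.
4. `except Exception` is not reached.
Result: 36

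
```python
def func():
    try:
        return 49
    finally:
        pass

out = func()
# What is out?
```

Step-by-step execution trace:
1. `func()` enters try: `return 49` sets pending return value 49.
2. Before returning, `finally: pass` runs (no effect).
3. func() returns 49 → out = 49.
Result: 49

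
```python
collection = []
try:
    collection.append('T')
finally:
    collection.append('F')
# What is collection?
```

Step-by-step execution trace:
1. try: `collection.append('T')` → collection = ['T'].
2. The try body completes without raising.
3. finally always runs: `collection.append('F')` → collection = ['T', 'F'].
Result: ['T', 'F']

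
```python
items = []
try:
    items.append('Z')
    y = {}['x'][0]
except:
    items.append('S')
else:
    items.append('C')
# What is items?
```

Step-by-step execution trace:
1. try: `items.append('Z')` → items = ['Z'].
2. `y = {}['x'][0]` raises KeyError.
3. bare `except` matches → `items.append('S')` → items = ['Z', 'S'].
4. `else` is skipped (an exception was raised).
Result: ['Z', 'S']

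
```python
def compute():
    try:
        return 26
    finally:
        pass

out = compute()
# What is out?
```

Step-by-step execution trace:
1. `compute()` enters try: `return 26` sets pending return value 26.
2. Before returning, `finally: pass` runs (no effect).
3. compute() returns 26 → out = 26.
Result: 26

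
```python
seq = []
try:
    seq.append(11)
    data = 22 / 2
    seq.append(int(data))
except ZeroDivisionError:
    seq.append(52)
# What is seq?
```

Step-by-step execution trace:
1. try: `seq.append(11)` → seq = [11].
2. `data = 22 / 2` → data = 11.0. No exception raised.
3. `seq.append(int(data))` → seq = [11, 11].
4. `except ZeroDivisionError` is skipped (no exception was raised).
Result: [11, 11]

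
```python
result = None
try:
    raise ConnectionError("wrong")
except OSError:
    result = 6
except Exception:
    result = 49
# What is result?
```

Step-by-step execution trace:
1. `raise ConnectionError(...)` raises ConnectionError.
2. `except OSError` matches (ConnectionError is a subclass of OSError) → result = 6.
3. `except Exception` is not reached.
Result: 6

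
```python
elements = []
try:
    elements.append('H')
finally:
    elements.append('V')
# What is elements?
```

Step-by-step execution trace:
1. try: `elements.append('H')` → elements = ['H'].
2. The try body completes without raising.
3. finally always runs: `elements.append('V')` → elements = ['H', 'V'].
Result: ['H', 'V']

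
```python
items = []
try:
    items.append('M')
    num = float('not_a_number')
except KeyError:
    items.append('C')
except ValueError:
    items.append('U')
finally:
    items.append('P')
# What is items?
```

Step-by-step execution trace:
1. try: `items.append('M')` → items = ['M'].
2. `num = float('not_a_number')` raises ValueError.
3. `except KeyError` does not match ValueError; skipped.
4. `except ValueError` matches → `items.append('U')` → items = ['M', 'U'].
5. finally always runs: `items.append('P')` → items = ['M', 'U', 'P'].
Result: ['M', 'U', 'P']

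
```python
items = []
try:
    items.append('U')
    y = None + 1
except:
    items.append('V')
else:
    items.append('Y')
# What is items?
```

Step-by-step execution trace:
1. try: `items.append('U')` → items = ['U'].
2. `y = None + 1` raises TypeError.
3. bare `except` matches → `items.append('V')` → items = ['U', 'V'].
4. `else` is skipped (an exception was raised).
Result: ['U', 'V']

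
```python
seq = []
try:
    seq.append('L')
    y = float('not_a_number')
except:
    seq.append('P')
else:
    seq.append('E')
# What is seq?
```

Step-by-step execution trace:
1. try: `seq.append('L')` → seq = ['L'].
2. `y = float('not_a_number')` raises ValueError.
3. bare `except` matches → `seq.append('P')` → seq = ['L', 'P'].
4. `else` is skipped (an exception was raised).
Result: ['L', 'P']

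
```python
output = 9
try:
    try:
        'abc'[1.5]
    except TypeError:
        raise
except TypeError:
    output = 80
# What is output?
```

Step-by-step execution trace:
1. Inner try: `'abc'[1.5]` raises TypeError.
2. Inner `except TypeError` matches; bare `raise` re-raises the same TypeError.
3. Outer `except TypeError` matches → output = 80.
Result: 80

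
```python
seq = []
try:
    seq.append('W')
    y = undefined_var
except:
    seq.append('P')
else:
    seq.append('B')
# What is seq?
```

Step-by-step execution trace:
1. try: `seq.append('W')` → seq = ['W'].
2. `y = undefined_var` raises NameError.
3. bare `except` matches → `seq.append('P')` → seq = ['W', 'P'].
4. `else` is skipped (an exception was raised).
Result: ['W', 'P']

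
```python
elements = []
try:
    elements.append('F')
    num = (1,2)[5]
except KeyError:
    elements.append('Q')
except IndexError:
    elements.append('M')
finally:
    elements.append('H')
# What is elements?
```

Step-by-step execution trace:
1. try: `elements.append('F')` → elements = ['F'].
2. `num = (1,2)[5]` raises IndexError.
3. `except KeyError` does not match IndexError; skipped.
4. `except IndexError` matches → `elements.append('M')` → elements = ['F', 'M'].
5. finally always runs: `elements.append('H')` → elements = ['F', 'M', 'H'].
Result: ['F', 'M', 'H']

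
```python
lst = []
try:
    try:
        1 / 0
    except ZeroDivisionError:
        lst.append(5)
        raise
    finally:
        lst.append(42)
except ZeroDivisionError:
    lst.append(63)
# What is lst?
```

Step-by-step execution trace:
1. Inner try: `1 / 0` raises ZeroDivisionError.
2. Inner `except ZeroDivisionError` matches → `lst.append(5)` → lst = [5].
3. bare `raise` re-raises ZeroDivisionError.
4. Inner `finally` runs during unwinding: `lst.append(42)` → lst = [5, 42].
5. Outer `except ZeroDivisionError` matches → `lst.append(63)` → lst = [5, 42, 63].
Result: [5, 42, 63]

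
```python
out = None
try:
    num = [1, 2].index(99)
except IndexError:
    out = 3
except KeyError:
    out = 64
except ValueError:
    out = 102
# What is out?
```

Step-by-step execution trace:
1. `num = [1, 2].index(99)` raises ValueError.
2. `except IndexError` does not match ValueError; skipped.
3. `except KeyError` does not match ValueError; skipped.
4. `except ValueError` matches → out = 102.
Result: 102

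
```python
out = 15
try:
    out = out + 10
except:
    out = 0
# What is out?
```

Step-by-step execution trace:
1. out starts at 15.
2. try: `out = out + 10` → out = 25. No exception raised.
3. `except` is skipped.
Result: 25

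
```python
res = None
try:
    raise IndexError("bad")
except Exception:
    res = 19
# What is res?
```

Step-by-step execution trace:
1. `raise IndexError(...)` raises IndexError.
2. `except Exception` matches (IndexError is a subclass of Exception) → res = 19.
Result: 19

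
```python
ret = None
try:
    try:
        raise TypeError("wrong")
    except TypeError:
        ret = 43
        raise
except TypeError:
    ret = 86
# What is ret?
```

Step-by-step execution trace:
1. Inner try: `raise TypeError("wrong")` raises TypeError.
2. Inner `except TypeError` matches → ret = 43.
3. bare `raise` re-raises the same TypeError.
4. Outer `except TypeError` matches → ret = 86.
Result: 86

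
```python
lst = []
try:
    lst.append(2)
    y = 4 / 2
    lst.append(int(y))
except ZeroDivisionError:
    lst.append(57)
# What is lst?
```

Step-by-step execution trace:
1. try: `lst.append(2)` → lst = [2].
2. `y = 4 / 2` → y = 2.0. No exception raised.
3. `lst.append(int(y))` → lst = [2, 2].
4. `except ZeroDivisionError` is skipped (no exception was raised).
Result: [2, 2]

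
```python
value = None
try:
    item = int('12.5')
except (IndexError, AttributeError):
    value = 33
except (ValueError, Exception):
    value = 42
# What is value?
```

Step-by-step execution trace:
1. `item = int('12.5')` raises ValueError.
2. `except (IndexError, AttributeError)` does not match ValueError; skipped.
3. `except (ValueError, Exception)` matches (ValueError is in the tuple) → value = 42.
Result: 42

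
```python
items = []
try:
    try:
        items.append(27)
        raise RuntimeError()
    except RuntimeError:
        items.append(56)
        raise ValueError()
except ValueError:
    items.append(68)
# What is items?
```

Step-by-step execution trace:
1. Inner try: `items.append(27)` → items = [27].
2. `raise RuntimeError()` raises RuntimeError.
3. Inner `except RuntimeError` matches → `items.append(56)` → items = [27, 56].
4. `raise ValueError()` raises ValueError; propagates to outer try.
5. Outer `except ValueError` matches → `items.append(68)` → items = [27, 56, 68].
Result: [27, 56, 68]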